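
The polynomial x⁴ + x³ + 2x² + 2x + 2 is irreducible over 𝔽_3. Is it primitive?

Write f(x) = x⁴ + x³ + 2x² + 2x + 2.
|GF(3^4)^×| = 3^4 − 1 = 80. Prime factorization: 80 = 2^4·5.
f is primitive ⇔ x has order 80 in GF(3)[x]/(f), i.e. x^(80/q) ≠ 1 for each prime q | 80.
x^(40) mod f = 2.
x^(16) mod f = x² + x.
None equal 1, so x has full order 80; f is primitive.

Yes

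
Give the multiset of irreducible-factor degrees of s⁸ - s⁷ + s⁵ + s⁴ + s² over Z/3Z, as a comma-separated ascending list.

1, 1, 1, 1, 1, 1, 2

Write g(s) = s⁸ - s⁷ + s⁵ + s⁴ + s².
Roots in Z/3Z: g(0) = 0 → root; g(1) = 0 → root; g(2) = 0 → root.
Linear factors from roots: (s), (s - 1), (s + 1).
Complete factorization: g(s) = (s + 1)·(s)^2·(s - 1)^3·(s² + s - 1).
Factor degrees with multiplicity: 1 + 1 + 1 + 1 + 1 + 1 + 2 = 8.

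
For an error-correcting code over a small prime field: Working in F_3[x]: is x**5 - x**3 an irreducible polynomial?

Write g(x) = x**5 - x**3.
Check for roots in F_3: g(0) = 0 → root; g(1) = 0 → root; g(2) = 0 → root.
g(0) = 0, so (x) divides g(x); g is reducible.

No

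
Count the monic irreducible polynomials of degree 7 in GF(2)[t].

18

Gauss's count: N_{2}(7) = (1/7) Σ_{d|7} μ(7/d)·2^d.
Divisors of 7: 1, 7; μ(7/d) for each: -1, 1.
Σ = − 2^1 + 2^7 = 126.
N = 126/7 = 18.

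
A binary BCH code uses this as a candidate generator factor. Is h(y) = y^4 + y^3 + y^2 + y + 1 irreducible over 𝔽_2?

Yes

Check for roots in 𝔽_2: h(0) = 1; h(1) = 1.
No roots, so no linear factors.
Monic irreducibles of degree 2 over GF(2): y^2 + y + 1.
None of them divide h (all give nonzero remainder).
No irreducible factor of degree ≤ 2 exists, so h is irreducible over GF(2).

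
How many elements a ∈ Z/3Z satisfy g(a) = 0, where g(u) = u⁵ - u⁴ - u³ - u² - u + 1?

1

Evaluate at each of the 3 elements of Z/3Z:
g(0) = 1; g(1) = 1; g(2) = 0 → root.
Roots: {2}.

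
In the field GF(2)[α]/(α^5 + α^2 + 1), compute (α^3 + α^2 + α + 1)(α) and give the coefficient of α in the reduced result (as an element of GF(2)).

Multiply in GF(2)[α]: (α^3 + α^2 + α + 1)·(α) = α^4 + α^3 + α^2 + α.
Reduced: α^4 + α^3 + α^2 + α.

1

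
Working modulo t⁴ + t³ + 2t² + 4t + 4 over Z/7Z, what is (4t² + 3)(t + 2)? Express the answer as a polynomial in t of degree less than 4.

4t^3 + t^2 + 3t + 6

Multiply in Z/7Z[t]: (4t² + 3)·(t + 2) = 4t³ + t² + 3t + 6.
Reduced: 4t³ + t² + 3t + 6.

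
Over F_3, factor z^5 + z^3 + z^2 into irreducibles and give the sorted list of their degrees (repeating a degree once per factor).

1, 1, 1, 2

Write h(z) = z^5 + z^3 + z^2.
Roots in F_3: h(0) = 0 → root; h(1) = 0 → root; h(2) = 2.
Linear factors from roots: (z), (z + 2).
Complete factorization: h(z) = (z + 2)·(z)^2·(z^2 + z + 2).
Factor degrees with multiplicity: 1 + 1 + 1 + 2 = 5.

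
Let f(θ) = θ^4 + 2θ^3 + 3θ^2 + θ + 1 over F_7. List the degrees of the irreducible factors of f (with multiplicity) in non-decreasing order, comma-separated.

Complete factorization: f(θ) = (θ^4 + 2θ^3 + 3θ^2 + θ + 1).
Factor degrees with multiplicity: 4 = 4.

4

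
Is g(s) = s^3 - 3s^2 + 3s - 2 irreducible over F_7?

No

Check for roots in F_7: g(0) = 5; g(1) = 6; g(2) = 0 → root; g(3) = 0 → root; g(4) = 5; g(5) = 0 → root; g(6) = 5.
g(2) = 0, so (s − 2) divides g(s); g is reducible.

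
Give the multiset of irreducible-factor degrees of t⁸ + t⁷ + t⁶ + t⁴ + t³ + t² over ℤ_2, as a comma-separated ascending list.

1, 1, 1, 1, 1, 1, 2

Write f(t) = t⁸ + t⁷ + t⁶ + t⁴ + t³ + t².
Roots in ℤ_2: f(0) = 0 → root; f(1) = 0 → root.
Linear factors from roots: (t), (t + 1).
Complete factorization: f(t) = (t)^2·(t + 1)^4·(t² + t + 1).
Factor degrees with multiplicity: 1 + 1 + 1 + 1 + 1 + 1 + 2 = 8.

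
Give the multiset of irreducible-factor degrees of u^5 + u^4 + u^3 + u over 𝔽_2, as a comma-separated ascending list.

Write f(u) = u^5 + u^4 + u^3 + u.
Roots in 𝔽_2: f(0) = 0 → root; f(1) = 0 → root.
Linear factors from roots: (u), (u + 1).
Complete factorization: f(u) = (u)·(u + 1)·(u^3 + u + 1).
Factor degrees with multiplicity: 1 + 1 + 3 = 5.

1, 1, 3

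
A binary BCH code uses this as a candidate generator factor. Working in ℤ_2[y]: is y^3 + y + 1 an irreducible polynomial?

Yes

Write P(y) = y^3 + y + 1.
Check for roots in ℤ_2: P(0) = 1; P(1) = 1.
No roots. A degree-3 polynomial over a field with no linear factor is irreducible.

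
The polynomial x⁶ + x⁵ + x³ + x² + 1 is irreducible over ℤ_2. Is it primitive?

Write f(x) = x⁶ + x⁵ + x³ + x² + 1.
|GF(2^6)^×| = 2^6 − 1 = 63. Prime factorization: 63 = 3^2·7.
f is primitive ⇔ x has order 63 in GF(2)[x]/(f), i.e. x^(63/q) ≠ 1 for each prime q | 63.
x^(21) mod f = x⁴ + x² + x + 1.
x^(9) mod f = x² + x.
None equal 1, so x has full order 63; f is primitive.

Yes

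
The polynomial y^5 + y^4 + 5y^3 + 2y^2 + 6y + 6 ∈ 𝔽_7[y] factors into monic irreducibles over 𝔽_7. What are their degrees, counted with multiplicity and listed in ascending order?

Write g(y) = y^5 + y^4 + 5y^3 + 2y^2 + 6y + 6.
Linear factors from roots: (y + 6).
Complete factorization: g(y) = (y + 6)·(y^2 + 4y + 5)·(y^2 + 5y + 3).
Factor degrees with multiplicity: 1 + 2 + 2 = 5.

1, 2, 2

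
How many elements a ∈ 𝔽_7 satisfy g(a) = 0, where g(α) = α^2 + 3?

Evaluate at each of the 7 elements of 𝔽_7:
g(0) = 3; g(1) = 4; g(2) = 0 → root; g(3) = 5; g(4) = 5; g(5) = 0 → root; g(6) = 4.
Roots: {2, 5}.

2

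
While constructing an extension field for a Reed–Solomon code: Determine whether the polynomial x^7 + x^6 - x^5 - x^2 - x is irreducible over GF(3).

No

Write f(x) = x^7 + x^6 - x^5 - x^2 - x.
Check for roots in GF(3): f(0) = 0 → root; f(1) = 2; f(2) = 1.
f(0) = 0, so (x) divides f(x); f is reducible.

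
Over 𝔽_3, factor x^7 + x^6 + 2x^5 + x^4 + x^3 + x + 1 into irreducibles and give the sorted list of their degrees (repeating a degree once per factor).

Write f(x) = x^7 + x^6 + 2x^5 + x^4 + x^3 + x + 1.
Roots in 𝔽_3: f(0) = 1; f(1) = 2; f(2) = 1.
Complete factorization: f(x) = (x^3 + 2x + 2)·(x^4 + x^3 + 2).
Factor degrees with multiplicity: 3 + 4 = 7.

3, 4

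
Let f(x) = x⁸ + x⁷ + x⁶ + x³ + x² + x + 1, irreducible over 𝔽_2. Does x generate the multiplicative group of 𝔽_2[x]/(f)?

|GF(2^8)^×| = 2^8 − 1 = 255. Prime factorization: 255 = 3·5·17.
f is primitive ⇔ x has order 255 in GF(2)[x]/(f), i.e. x^(255/q) ≠ 1 for each prime q | 255.
x^(85) mod f = x⁵ + x⁴ + x³ + x² + 1.
x^(51) mod f = x⁶ + x³.
x^(15) mod f = x⁵ + x⁴ + x³ + x + 1.
None equal 1, so x has full order 255; f is primitive.

Yes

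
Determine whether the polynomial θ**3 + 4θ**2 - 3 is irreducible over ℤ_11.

No

Write h(θ) = θ**3 + 4θ**2 - 3.
Check each element of ℤ_11 for a root: h(0)=8, h(1)=2, h(2)=10, h(3)=5, h(4)=4, h(5)=2, h(6)=5, h(7)=8, h(8)=6, h(9)=5, h(10)=0.
h(10) = 0, so (θ − 10) divides h(θ); h is reducible.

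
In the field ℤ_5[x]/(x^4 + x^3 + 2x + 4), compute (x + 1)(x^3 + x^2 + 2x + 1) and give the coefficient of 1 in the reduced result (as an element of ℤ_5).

2

Multiply in ℤ_5[x]: (x + 1)·(x^3 + x^2 + 2x + 1) = x^4 + 2x^3 + 3x^2 + 3x + 1.
Reduce using x^4 ≡ 4x^3 + 3x + 1 (mod x^4 + x^3 + 2x + 4).
Reduced: x^3 + 3x^2 + x + 2.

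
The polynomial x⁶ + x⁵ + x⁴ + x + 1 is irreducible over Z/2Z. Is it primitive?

Write f(x) = x⁶ + x⁵ + x⁴ + x + 1.
|GF(2^6)^×| = 2^6 − 1 = 63. Prime factorization: 63 = 3^2·7.
f is primitive ⇔ x has order 63 in GF(2)[x]/(f), i.e. x^(63/q) ≠ 1 for each prime q | 63.
x^(21) mod f = x⁴ + x³ + 1.
x^(9) mod f = x⁵ + x² + x + 1.
None equal 1, so x has full order 63; f is primitive.

Yes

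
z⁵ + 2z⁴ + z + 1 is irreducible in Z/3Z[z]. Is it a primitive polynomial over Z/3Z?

Yes

Write f(z) = z⁵ + 2z⁴ + z + 1.
|GF(3^5)^×| = 3^5 − 1 = 242. Prime factorization: 242 = 2·11^2.
f is primitive ⇔ z has order 242 in GF(3)[z]/(f), i.e. z^(242/q) ≠ 1 for each prime q | 242.
z^(121) mod f = 2.
z^(22) mod f = z⁴ + z³ + 2z + 1.
None equal 1, so z has full order 242; f is primitive.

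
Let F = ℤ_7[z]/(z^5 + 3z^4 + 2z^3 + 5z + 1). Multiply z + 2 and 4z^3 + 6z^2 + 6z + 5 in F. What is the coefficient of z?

Multiply in ℤ_7[z]: (z + 2)·(4z^3 + 6z^2 + 6z + 5) = 4z^4 + 4z^2 + 3z + 3.
Reduced: 4z^4 + 4z^2 + 3z + 3.

3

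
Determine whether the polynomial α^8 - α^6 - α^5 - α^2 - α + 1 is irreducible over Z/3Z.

Write P(α) = α^8 - α^6 - α^5 - α^2 - α + 1.
Check for roots in Z/3Z: P(0) = 1; P(1) = 1; P(2) = 2.
No roots, so no linear factors.
Monic irreducibles of degree 2 over GF(3): α^2 + 1, α^2 + α - 1, α^2 - α - 1.
None of them divide P (all give nonzero remainder).
Degree-3 irreducible divisors: test the 8 monic irreducibles of degree 3 over GF(3).
None of them divide P (all give nonzero remainder).
Degree-4 irreducible divisors: test the 18 monic irreducibles of degree 4 over GF(3).
None of them divide P (all give nonzero remainder).
No irreducible factor of degree ≤ 4 exists, so P is irreducible over GF(3).

Yes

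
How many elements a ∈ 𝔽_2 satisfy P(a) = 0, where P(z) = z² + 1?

1

Evaluate at each of the 2 elements of 𝔽_2:
P(0) = 1; P(1) = 0 → root.
Roots: {1}.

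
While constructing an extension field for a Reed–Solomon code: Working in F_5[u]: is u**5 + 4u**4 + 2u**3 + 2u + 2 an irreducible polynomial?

Yes

Write g(u) = u**5 + 4u**4 + 2u**3 + 2u + 2.
Check for roots in F_5: g(0) = 2; g(1) = 1; g(2) = 3; g(3) = 4; g(4) = 1.
No roots, so no linear factors.
Degree-2 irreducible divisors: test the 10 monic irreducibles of degree 2 over GF(5).
None of them divide g (all give nonzero remainder).
No irreducible factor of degree ≤ 2 exists, so g is irreducible over GF(5).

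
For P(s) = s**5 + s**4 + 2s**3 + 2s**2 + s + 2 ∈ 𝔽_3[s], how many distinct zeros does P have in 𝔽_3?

Evaluate at each of the 3 elements of 𝔽_3:
P(0) = 2; P(1) = 0 → root; P(2) = 1.
Roots: {1}.

1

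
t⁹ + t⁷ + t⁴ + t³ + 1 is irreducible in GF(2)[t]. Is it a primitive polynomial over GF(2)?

No

Write f(t) = t⁹ + t⁷ + t⁴ + t³ + 1.
|GF(2^9)^×| = 2^9 − 1 = 511. Prime factorization: 511 = 7·73.
f is primitive ⇔ t has order 511 in GF(2)[t]/(f), i.e. t^(511/q) ≠ 1 for each prime q | 511.
t^(73) mod f = 1
t^(7) mod f = t⁷.
Since t^(73) = 1, the order of t divides 73 < 511; not primitive.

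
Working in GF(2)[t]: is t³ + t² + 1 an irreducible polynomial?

Write m(t) = t³ + t² + 1.
Check for roots in GF(2): m(0) = 1; m(1) = 1.
No roots. A degree-3 polynomial over a field with no linear factor is irreducible.

Yes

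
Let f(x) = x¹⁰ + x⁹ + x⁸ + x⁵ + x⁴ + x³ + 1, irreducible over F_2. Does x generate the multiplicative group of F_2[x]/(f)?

|GF(2^10)^×| = 2^10 − 1 = 1023. Prime factorization: 1023 = 3·11·31.
f is primitive ⇔ x has order 1023 in GF(2)[x]/(f), i.e. x^(1023/q) ≠ 1 for each prime q | 1023.
x^(341) mod f = x⁹ + x⁸ + x⁷ + x⁵ + x + 1.
x^(93) mod f = x⁹ + x⁸ + x⁷ + x³ + x² + 1.
x^(33) mod f = x⁷ + x² + 1.
None equal 1, so x has full order 1023; f is primitive.

Yes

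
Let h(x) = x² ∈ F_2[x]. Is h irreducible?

No

Check for roots in F_2: h(0) = 0 → root; h(1) = 1.
h(0) = 0, so (x) divides h(x); h is reducible.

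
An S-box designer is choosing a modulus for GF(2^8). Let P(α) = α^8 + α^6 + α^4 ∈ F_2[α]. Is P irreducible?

Check for roots in F_2: P(0) = 0 → root; P(1) = 1.
P(0) = 0, so (α) divides P(α); P is reducible.

No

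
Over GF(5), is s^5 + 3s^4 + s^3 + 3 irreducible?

Write f(s) = s^5 + 3s^4 + s^3 + 3.
Check for roots in GF(5): f(0) = 3; f(1) = 3; f(2) = 1; f(3) = 1; f(4) = 4.
No roots, so no linear factors.
Degree-2 irreducible divisors: test the 10 monic irreducibles of degree 2 over GF(5).
None of them divide f (all give nonzero remainder).
No irreducible factor of degree ≤ 2 exists, so f is irreducible over GF(5).

Yes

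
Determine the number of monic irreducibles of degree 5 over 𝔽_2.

x^(2^5) − x is the product of all monic irreducibles of degree dividing 5; Möbius inversion gives N = (1/5) Σ μ(5/d)·2^d.
Divisors of 5: 1, 5; μ(5/d) for each: -1, 1.
Σ = − 2^1 + 2^5 = 30.
N = 30/5 = 6.

6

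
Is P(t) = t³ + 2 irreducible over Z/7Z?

Yes

Check for roots in Z/7Z: P(0) = 2; P(1) = 3; P(2) = 3; P(3) = 1; P(4) = 3; P(5) = 1; P(6) = 1.
No roots. A degree-3 polynomial over a field with no linear factor is irreducible.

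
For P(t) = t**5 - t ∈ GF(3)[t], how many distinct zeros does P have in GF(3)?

Evaluate at each of the 3 elements of GF(3):
P(0) = 0 → root; P(1) = 0 → root; P(2) = 0 → root.
Roots: {0, 1, 2}.

3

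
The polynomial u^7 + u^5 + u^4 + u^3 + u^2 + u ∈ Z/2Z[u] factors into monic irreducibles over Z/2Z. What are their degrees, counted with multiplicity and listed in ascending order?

Write f(u) = u^7 + u^5 + u^4 + u^3 + u^2 + u.
Roots in Z/2Z: f(0) = 0 → root; f(1) = 0 → root.
Linear factors from roots: (u), (u + 1).
Complete factorization: f(u) = (u)·(u + 1)^2·(u^4 + u + 1).
Factor degrees with multiplicity: 1 + 1 + 1 + 4 = 7.

1, 1, 1, 4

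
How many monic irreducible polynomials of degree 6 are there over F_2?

Gauss's count: N_{2}(6) = (1/6) Σ_{d|6} μ(6/d)·2^d.
Divisors of 6: 1, 2, 3, 6; μ(6/d) for each: 1, -1, -1, 1.
Σ = 2^1 − 2^2 − 2^3 + 2^6 = 54.
N = 54/6 = 9.

9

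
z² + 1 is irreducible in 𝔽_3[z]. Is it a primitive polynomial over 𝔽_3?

Write f(z) = z² + 1.
|GF(3^2)^×| = 3^2 − 1 = 8. Prime factorization: 8 = 2^3.
f is primitive ⇔ z has order 8 in GF(3)[z]/(f), i.e. z^(8/q) ≠ 1 for each prime q | 8.
z^(4) mod f = 1
Since z^(4) = 1, the order of z divides 4 < 8; not primitive.

No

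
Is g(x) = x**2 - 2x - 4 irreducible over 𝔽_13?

Yes

Check each element of 𝔽_13 for a root: g(0)=9, g(1)=8, g(2)=9, g(3)=12, g(4)=4, g(5)=11, g(6)=7, g(7)=5, g(8)=5, g(9)=7, g(10)=11, g(11)=4, g(12)=12.
No roots. A degree-2 polynomial over a field with no linear factor is irreducible.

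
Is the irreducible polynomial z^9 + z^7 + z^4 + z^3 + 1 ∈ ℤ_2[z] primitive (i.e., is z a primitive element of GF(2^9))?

Write f(z) = z^9 + z^7 + z^4 + z^3 + 1.
|GF(2^9)^×| = 2^9 − 1 = 511. Prime factorization: 511 = 7·73.
f is primitive ⇔ z has order 511 in GF(2)[z]/(f), i.e. z^(511/q) ≠ 1 for each prime q | 511.
z^(73) mod f = 1
z^(7) mod f = z^7.
Since z^(73) = 1, the order of z divides 73 < 511; not primitive.

No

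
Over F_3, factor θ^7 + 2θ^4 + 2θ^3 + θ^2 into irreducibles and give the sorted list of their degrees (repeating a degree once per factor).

Write h(θ) = θ^7 + 2θ^4 + 2θ^3 + θ^2.
Roots in F_3: h(0) = 0 → root; h(1) = 0 → root; h(2) = 0 → root.
Linear factors from roots: (θ), (θ + 2), (θ + 1).
Complete factorization: h(θ) = (θ + 2)·(θ)^2·(θ + 1)^2·(θ^2 + 2θ + 2).
Factor degrees with multiplicity: 1 + 1 + 1 + 1 + 1 + 2 = 7.

1, 1, 1, 1, 1, 2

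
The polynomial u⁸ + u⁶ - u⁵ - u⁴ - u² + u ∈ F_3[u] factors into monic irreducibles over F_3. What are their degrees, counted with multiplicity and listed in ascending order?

1, 1, 1, 1, 2, 2

Write g(u) = u⁸ + u⁶ - u⁵ - u⁴ - u² + u.
Roots in F_3: g(0) = 0 → root; g(1) = 0 → root; g(2) = 0 → root.
Linear factors from roots: (u), (u - 1), (u + 1).
Complete factorization: g(u) = (u)·(u - 1)·(u + 1)^2·(u² + 1)·(u² - u - 1).
Factor degrees with multiplicity: 1 + 1 + 1 + 1 + 2 + 2 = 8.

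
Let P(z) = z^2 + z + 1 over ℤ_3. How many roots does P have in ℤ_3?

1

Evaluate at each of the 3 elements of ℤ_3:
P(0) = 1; P(1) = 0 → root; P(2) = 1.
Roots: {1}.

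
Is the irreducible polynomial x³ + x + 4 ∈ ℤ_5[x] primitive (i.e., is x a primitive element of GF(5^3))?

No

Write f(x) = x³ + x + 4.
|GF(5^3)^×| = 5^3 − 1 = 124. Prime factorization: 124 = 2^2·31.
f is primitive ⇔ x has order 124 in GF(5)[x]/(f), i.e. x^(124/q) ≠ 1 for each prime q | 124.
x^(62) mod f = 1
x^(4) mod f = 4x² + x.
Since x^(62) = 1, the order of x divides 62 < 124; not primitive.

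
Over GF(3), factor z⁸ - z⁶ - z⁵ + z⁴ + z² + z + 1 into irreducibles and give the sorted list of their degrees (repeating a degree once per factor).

1, 1, 1, 1, 2, 2

Write g(z) = z⁸ - z⁶ - z⁵ + z⁴ + z² + z + 1.
Roots in GF(3): g(0) = 1; g(1) = 0 → root; g(2) = 0 → root.
Linear factors from roots: (z - 1), (z + 1).
Complete factorization: g(z) = (z - 1)·(z + 1)^3·(z² + 1)·(z² + z - 1).
Factor degrees with multiplicity: 1 + 1 + 1 + 1 + 2 + 2 = 8.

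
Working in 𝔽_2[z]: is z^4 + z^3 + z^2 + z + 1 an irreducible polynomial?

Write h(z) = z^4 + z^3 + z^2 + z + 1.
Check for roots in 𝔽_2: h(0) = 1; h(1) = 1.
No roots, so no linear factors.
Monic irreducibles of degree 2 over GF(2): z^2 + z + 1.
None of them divide h (all give nonzero remainder).
No irreducible factor of degree ≤ 2 exists, so h is irreducible over GF(2).

Yes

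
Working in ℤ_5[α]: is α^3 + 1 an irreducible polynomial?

No

Write m(α) = α^3 + 1.
Check for roots in ℤ_5: m(0) = 1; m(1) = 2; m(2) = 4; m(3) = 3; m(4) = 0 → root.
m(4) = 0, so (α − 4) divides m(α); m is reducible.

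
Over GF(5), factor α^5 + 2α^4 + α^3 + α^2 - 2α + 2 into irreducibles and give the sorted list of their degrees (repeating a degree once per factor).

1, 1, 3

Write h(α) = α^5 + 2α^4 + α^3 + α^2 - 2α + 2.
Roots in GF(5): h(0) = 2; h(1) = 0 → root; h(2) = 4; h(3) = 2; h(4) = 0 → root.
Linear factors from roots: (α - 1), (α + 1).
Complete factorization: h(α) = (α + 1)·(α - 1)·(α^3 + 2α^2 + 2α - 2).
Factor degrees with multiplicity: 1 + 1 + 3 = 5.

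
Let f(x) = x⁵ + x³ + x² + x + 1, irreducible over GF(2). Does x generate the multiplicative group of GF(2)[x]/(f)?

Yes

|GF(2^5)^×| = 2^5 − 1 = 31. Prime factorization: 31 = 31.
f is primitive ⇔ x has order 31 in GF(2)[x]/(f), i.e. x^(31/q) ≠ 1 for each prime q | 31.
x^(1) mod f = x.
None equal 1, so x has full order 31; f is primitive.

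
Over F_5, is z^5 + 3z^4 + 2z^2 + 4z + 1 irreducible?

Write f(z) = z^5 + 3z^4 + 2z^2 + 4z + 1.
Check for roots in F_5: f(0) = 1; f(1) = 1; f(2) = 2; f(3) = 2; f(4) = 1.
No roots, so no linear factors.
Degree-2 irreducible divisors: test the 10 monic irreducibles of degree 2 over GF(5).
None of them divide f (all give nonzero remainder).
No irreducible factor of degree ≤ 2 exists, so f is irreducible over GF(5).

Yes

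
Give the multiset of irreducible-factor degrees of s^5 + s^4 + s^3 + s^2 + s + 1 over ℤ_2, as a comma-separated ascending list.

1, 2, 2

Write g(s) = s^5 + s^4 + s^3 + s^2 + s + 1.
Roots in ℤ_2: g(0) = 1; g(1) = 0 → root.
Linear factors from roots: (s + 1).
Complete factorization: g(s) = (s + 1)·(s^2 + s + 1)^2.
Factor degrees with multiplicity: 1 + 2 + 2 = 5.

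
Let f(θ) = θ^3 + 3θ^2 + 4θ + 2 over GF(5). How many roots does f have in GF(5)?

3

Evaluate at each of the 5 elements of GF(5):
f(0) = 2; f(1) = 0 → root; f(2) = 0 → root; f(3) = 3; f(4) = 0 → root.
Roots: {1, 2, 4}.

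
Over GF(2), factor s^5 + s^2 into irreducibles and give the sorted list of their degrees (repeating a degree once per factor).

1, 1, 1, 2

Write h(s) = s^5 + s^2.
Roots in GF(2): h(0) = 0 → root; h(1) = 0 → root.
Linear factors from roots: (s), (s + 1).
Complete factorization: h(s) = (s + 1)·(s)^2·(s^2 + s + 1).
Factor degrees with multiplicity: 1 + 1 + 1 + 2 = 5.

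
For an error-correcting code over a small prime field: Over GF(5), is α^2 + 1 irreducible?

No

Write P(α) = α^2 + 1.
Check for roots in GF(5): P(0) = 1; P(1) = 2; P(2) = 0 → root; P(3) = 0 → root; P(4) = 2.
P(2) = 0, so (α − 2) divides P(α); P is reducible.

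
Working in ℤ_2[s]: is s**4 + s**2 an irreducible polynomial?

Write P(s) = s**4 + s**2.
Check for roots in ℤ_2: P(0) = 0 → root; P(1) = 0 → root.
P(0) = 0, so (s) divides P(s); P is reducible.

No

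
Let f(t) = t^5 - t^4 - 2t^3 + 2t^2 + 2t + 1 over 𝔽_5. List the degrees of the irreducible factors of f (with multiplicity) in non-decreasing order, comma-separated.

Roots in 𝔽_5: f(0) = 1; f(1) = 3; f(2) = 3; f(3) = 3; f(4) = 1.
Complete factorization: f(t) = (t^5 - t^4 - 2t^3 + 2t^2 + 2t + 1).
Factor degrees with multiplicity: 5 = 5.

5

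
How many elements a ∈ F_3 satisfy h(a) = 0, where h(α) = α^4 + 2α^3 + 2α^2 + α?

3

Evaluate at each of the 3 elements of F_3:
h(0) = 0 → root; h(1) = 0 → root; h(2) = 0 → root.
Roots: {0, 1, 2}.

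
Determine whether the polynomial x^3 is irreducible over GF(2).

No

Write P(x) = x^3.
Check for roots in GF(2): P(0) = 0 → root; P(1) = 1.
P(0) = 0, so (x) divides P(x); P is reducible.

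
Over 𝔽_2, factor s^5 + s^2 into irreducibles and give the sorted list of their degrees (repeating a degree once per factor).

1, 1, 1, 2

Write g(s) = s^5 + s^2.
Roots in 𝔽_2: g(0) = 0 → root; g(1) = 0 → root.
Linear factors from roots: (s), (s + 1).
Complete factorization: g(s) = (s + 1)·(s)^2·(s^2 + s + 1).
Factor degrees with multiplicity: 1 + 1 + 1 + 2 = 5.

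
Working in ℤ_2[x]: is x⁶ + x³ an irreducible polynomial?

No

Write m(x) = x⁶ + x³.
Check for roots in ℤ_2: m(0) = 0 → root; m(1) = 0 → root.
m(0) = 0, so (x) divides m(x); m is reducible.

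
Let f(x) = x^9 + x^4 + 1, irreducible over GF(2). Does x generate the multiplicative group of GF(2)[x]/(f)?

|GF(2^9)^×| = 2^9 − 1 = 511. Prime factorization: 511 = 7·73.
f is primitive ⇔ x has order 511 in GF(2)[x]/(f), i.e. x^(511/q) ≠ 1 for each prime q | 511.
x^(73) mod f = x^8 + x^6 + x^4.
x^(7) mod f = x^7.
None equal 1, so x has full order 511; f is primitive.

Yes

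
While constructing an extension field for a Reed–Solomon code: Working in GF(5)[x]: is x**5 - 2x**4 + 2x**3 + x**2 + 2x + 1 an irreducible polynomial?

No

Write h(x) = x**5 - 2x**4 + 2x**3 + x**2 + 2x + 1.
Check for roots in GF(5): h(0) = 1; h(1) = 0 → root; h(2) = 0 → root; h(3) = 1; h(4) = 0 → root.
h(1) = 0, so (x − 1) divides h(x); h is reducible.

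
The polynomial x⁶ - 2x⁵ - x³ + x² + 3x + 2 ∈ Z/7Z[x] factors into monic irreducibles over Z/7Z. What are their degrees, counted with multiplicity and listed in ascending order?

6

Write g(x) = x⁶ - 2x⁵ - x³ + x² + 3x + 2.
Complete factorization: g(x) = (x⁶ - 2x⁵ - x³ + x² + 3x + 2).
Factor degrees with multiplicity: 6 = 6.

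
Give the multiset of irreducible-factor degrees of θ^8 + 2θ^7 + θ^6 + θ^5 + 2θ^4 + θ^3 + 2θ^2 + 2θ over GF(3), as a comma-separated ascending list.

1, 1, 1, 2, 3

Write g(θ) = θ^8 + 2θ^7 + θ^6 + θ^5 + 2θ^4 + θ^3 + 2θ^2 + 2θ.
Roots in GF(3): g(0) = 0 → root; g(1) = 0 → root; g(2) = 0 → root.
Linear factors from roots: (θ), (θ + 2), (θ + 1).
Complete factorization: g(θ) = (θ)·(θ + 1)·(θ + 2)·(θ^2 + 1)·(θ^3 + 2θ^2 + θ + 1).
Factor degrees with multiplicity: 1 + 1 + 1 + 2 + 3 = 8.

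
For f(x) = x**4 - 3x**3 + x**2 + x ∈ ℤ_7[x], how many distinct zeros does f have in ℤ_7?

4

Evaluate at each of the 7 elements of ℤ_7:
f(0) = 0 → root; f(1) = 0 → root; f(2) = 5; f(3) = 5; f(4) = 0 → root; f(5) = 0 → root; f(6) = 4.
Roots: {0, 1, 4, 5}.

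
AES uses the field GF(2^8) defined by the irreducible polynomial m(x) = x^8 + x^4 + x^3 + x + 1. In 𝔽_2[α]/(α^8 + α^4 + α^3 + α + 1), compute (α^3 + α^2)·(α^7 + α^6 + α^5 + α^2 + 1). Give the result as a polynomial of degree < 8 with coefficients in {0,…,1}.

Multiply in 𝔽_2[α]: (α^3 + α^2)·(α^7 + α^6 + α^5 + α^2 + 1) = α^10 + α^7 + α^5 + α^4 + α^3 + α^2.
Reduce using α^8 ≡ α^4 + α^3 + α + 1 (mod α^8 + α^4 + α^3 + α + 1).
Reduced: α^7 + α^6 + α^4.

α^7 + α^6 + α^4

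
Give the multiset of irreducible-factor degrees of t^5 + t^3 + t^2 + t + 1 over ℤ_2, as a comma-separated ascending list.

Write h(t) = t^5 + t^3 + t^2 + t + 1.
Roots in ℤ_2: h(0) = 1; h(1) = 1.
Complete factorization: h(t) = (t^5 + t^3 + t^2 + t + 1).
Factor degrees with multiplicity: 5 = 5.

5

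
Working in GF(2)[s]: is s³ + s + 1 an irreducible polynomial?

Yes

Write g(s) = s³ + s + 1.
Check for roots in GF(2): g(0) = 1; g(1) = 1.
No roots. A degree-3 polynomial over a field with no linear factor is irreducible.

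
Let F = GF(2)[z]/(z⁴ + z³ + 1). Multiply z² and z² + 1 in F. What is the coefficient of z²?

1

Multiply in GF(2)[z]: (z²)·(z² + 1) = z⁴ + z².
Reduce using z⁴ ≡ z³ + 1 (mod z⁴ + z³ + 1).
Reduced: z³ + z² + 1.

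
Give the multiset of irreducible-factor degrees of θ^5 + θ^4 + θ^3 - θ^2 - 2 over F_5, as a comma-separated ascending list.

Write f(θ) = θ^5 + θ^4 + θ^3 - θ^2 - 2.
Roots in F_5: f(0) = 3; f(1) = 0 → root; f(2) = 0 → root; f(3) = 0 → root; f(4) = 1.
Linear factors from roots: (θ - 1), (θ - 2), (θ + 2).
Complete factorization: f(θ) = (θ + 2)·(θ - 2)^2·(θ - 1)^2.
Factor degrees with multiplicity: 1 + 1 + 1 + 1 + 1 = 5.

1, 1, 1, 1, 1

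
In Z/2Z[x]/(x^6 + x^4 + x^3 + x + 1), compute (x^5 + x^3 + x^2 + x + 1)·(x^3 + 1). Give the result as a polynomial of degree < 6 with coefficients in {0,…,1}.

x^5 + x^4 + x^3 + x + 1

Multiply in Z/2Z[x]: (x^5 + x^3 + x^2 + x + 1)·(x^3 + 1) = x^8 + x^6 + x^4 + x^2 + x + 1.
Reduce using x^6 ≡ x^4 + x^3 + x + 1 (mod x^6 + x^4 + x^3 + x + 1).
Reduced: x^5 + x^4 + x^3 + x + 1.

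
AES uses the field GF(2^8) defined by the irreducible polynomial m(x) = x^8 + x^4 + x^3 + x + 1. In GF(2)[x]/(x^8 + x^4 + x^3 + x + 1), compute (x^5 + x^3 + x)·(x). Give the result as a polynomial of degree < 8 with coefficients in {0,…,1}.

x^6 + x^4 + x^2

Multiply in GF(2)[x]: (x^5 + x^3 + x)·(x) = x^6 + x^4 + x^2.
Reduced: x^6 + x^4 + x^2.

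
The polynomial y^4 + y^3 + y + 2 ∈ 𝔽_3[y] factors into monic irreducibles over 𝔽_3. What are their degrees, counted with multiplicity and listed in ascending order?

Write f(y) = y^4 + y^3 + y + 2.
Roots in 𝔽_3: f(0) = 2; f(1) = 2; f(2) = 1.
Complete factorization: f(y) = (y^2 + 1)·(y^2 + y + 2).
Factor degrees with multiplicity: 2 + 2 = 4.

2, 2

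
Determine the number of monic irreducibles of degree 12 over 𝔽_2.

The number of monic irreducibles of degree 12 over GF(2) is (1/12)·Σ_{d∣12} μ(12/d) 2^d.
Divisors of 12: 1, 2, 3, 4, 6, 12; μ(12/d) for each: 0, 1, 0, -1, -1, 1.
Σ = 2^2 − 2^4 − 2^6 + 2^12 = 4020.
N = 4020/12 = 335.

335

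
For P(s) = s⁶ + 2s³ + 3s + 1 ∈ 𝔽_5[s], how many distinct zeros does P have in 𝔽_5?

Evaluate at each of the 5 elements of 𝔽_5:
P(0) = 1; P(1) = 2; P(2) = 2; P(3) = 3; P(4) = 2.
No element is a root.

0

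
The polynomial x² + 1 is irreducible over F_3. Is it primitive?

No

Write f(x) = x² + 1.
|GF(3^2)^×| = 3^2 − 1 = 8. Prime factorization: 8 = 2^3.
f is primitive ⇔ x has order 8 in GF(3)[x]/(f), i.e. x^(8/q) ≠ 1 for each prime q | 8.
x^(4) mod f = 1
Since x^(4) = 1, the order of x divides 4 < 8; not primitive.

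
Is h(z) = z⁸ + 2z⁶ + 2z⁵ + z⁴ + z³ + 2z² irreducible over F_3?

Check for roots in F_3: h(0) = 0 → root; h(1) = 0 → root; h(2) = 0 → root.
h(0) = 0, so (z) divides h(z); h is reducible.

No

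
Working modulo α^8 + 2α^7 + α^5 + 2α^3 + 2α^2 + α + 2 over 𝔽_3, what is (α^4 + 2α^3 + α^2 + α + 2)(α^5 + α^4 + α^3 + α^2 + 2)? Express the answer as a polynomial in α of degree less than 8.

2α^7 + α^6 + 2α^5 + α^4 + α^2 + 2α + 2

Multiply in 𝔽_3[α]: (α^4 + 2α^3 + α^2 + α + 2)·(α^5 + α^4 + α^3 + α^2 + 2) = α^9 + α^7 + 2α^6 + α^3 + α^2 + 2α + 1.
Reduce using α^8 ≡ α^7 + 2α^5 + α^3 + α^2 + 2α + 1 (mod α^8 + 2α^7 + α^5 + 2α^3 + 2α^2 + α + 2).
Reduced: 2α^7 + α^6 + 2α^5 + α^4 + α^2 + 2α + 2.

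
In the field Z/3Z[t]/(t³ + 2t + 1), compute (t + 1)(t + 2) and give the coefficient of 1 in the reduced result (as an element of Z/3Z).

2

Multiply in Z/3Z[t]: (t + 1)·(t + 2) = t² + 2.
Reduced: t² + 2.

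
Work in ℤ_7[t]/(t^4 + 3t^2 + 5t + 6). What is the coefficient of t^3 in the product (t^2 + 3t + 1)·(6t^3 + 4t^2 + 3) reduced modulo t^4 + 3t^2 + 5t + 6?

0

Multiply in ℤ_7[t]: (t^2 + 3t + 1)·(6t^3 + 4t^2 + 3) = 6t^5 + t^4 + 4t^3 + 2t + 3.
Reduce using t^4 ≡ 4t^2 + 2t + 1 (mod t^4 + 3t^2 + 5t + 6).
Reduced: 2t^2 + 3t + 4.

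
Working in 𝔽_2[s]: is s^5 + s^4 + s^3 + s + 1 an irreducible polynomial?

Write f(s) = s^5 + s^4 + s^3 + s + 1.
Check for roots in 𝔽_2: f(0) = 1; f(1) = 1.
No roots, so no linear factors.
Monic irreducibles of degree 2 over GF(2): s^2 + s + 1.
None of them divide f (all give nonzero remainder).
No irreducible factor of degree ≤ 2 exists, so f is irreducible over GF(2).

Yes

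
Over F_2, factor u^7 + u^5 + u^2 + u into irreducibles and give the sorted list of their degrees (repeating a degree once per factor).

Write h(u) = u^7 + u^5 + u^2 + u.
Roots in F_2: h(0) = 0 → root; h(1) = 0 → root.
Linear factors from roots: (u), (u + 1).
Complete factorization: h(u) = (u)·(u + 1)·(u^2 + u + 1)·(u^3 + u + 1).
Factor degrees with multiplicity: 1 + 1 + 2 + 3 = 7.

1, 1, 2, 3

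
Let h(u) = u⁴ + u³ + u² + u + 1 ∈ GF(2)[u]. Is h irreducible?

Check for roots in GF(2): h(0) = 1; h(1) = 1.
No roots, so no linear factors.
Monic irreducibles of degree 2 over GF(2): u² + u + 1.
None of them divide h (all give nonzero remainder).
No irreducible factor of degree ≤ 2 exists, so h is irreducible over GF(2).

Yes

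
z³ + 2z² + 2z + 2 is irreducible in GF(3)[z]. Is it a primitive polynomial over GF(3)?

No

Write f(z) = z³ + 2z² + 2z + 2.
|GF(3^3)^×| = 3^3 − 1 = 26. Prime factorization: 26 = 2·13.
f is primitive ⇔ z has order 26 in GF(3)[z]/(f), i.e. z^(26/q) ≠ 1 for each prime q | 26.
z^(13) mod f = 1
z^(2) mod f = z².
Since z^(13) = 1, the order of z divides 13 < 26; not primitive.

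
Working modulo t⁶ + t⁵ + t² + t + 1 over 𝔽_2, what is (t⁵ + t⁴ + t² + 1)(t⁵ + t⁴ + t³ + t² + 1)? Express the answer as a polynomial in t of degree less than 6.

t^3 + t

Multiply in 𝔽_2[t]: (t⁵ + t⁴ + t² + 1)·(t⁵ + t⁴ + t³ + t² + 1) = t¹⁰ + t⁷ + t⁵ + t⁴ + t³ + 1.
Reduce using t⁶ ≡ t⁵ + t² + t + 1 (mod t⁶ + t⁵ + t² + t + 1).
Reduced: t³ + t.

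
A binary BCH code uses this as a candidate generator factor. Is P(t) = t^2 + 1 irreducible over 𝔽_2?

No

Check for roots in 𝔽_2: P(0) = 1; P(1) = 0 → root.
P(1) = 0, so (t − 1) divides P(t); P is reducible.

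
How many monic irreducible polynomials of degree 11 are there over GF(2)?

By the necklace-counting formula, N_2(11) = (1/11) Σ_{d|11} μ(11/d)·2^d.
Divisors of 11: 1, 11; μ(11/d) for each: -1, 1.
Σ = − 2^1 + 2^11 = 2046.
N = 2046/11 = 186.

186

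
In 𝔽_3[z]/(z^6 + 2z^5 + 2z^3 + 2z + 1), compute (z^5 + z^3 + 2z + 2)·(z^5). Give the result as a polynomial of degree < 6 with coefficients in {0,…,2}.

2z^5 + z^3 + z^2

Multiply in 𝔽_3[z]: (z^5 + z^3 + 2z + 2)·(z^5) = z^10 + z^8 + 2z^6 + 2z^5.
Reduce using z^6 ≡ z^5 + z^3 + z + 2 (mod z^6 + 2z^5 + 2z^3 + 2z + 1).
Reduced: 2z^5 + z^3 + z^2.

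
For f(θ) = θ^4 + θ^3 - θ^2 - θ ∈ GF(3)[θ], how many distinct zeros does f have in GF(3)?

Evaluate at each of the 3 elements of GF(3):
f(0) = 0 → root; f(1) = 0 → root; f(2) = 0 → root.
Roots: {0, 1, 2}.

3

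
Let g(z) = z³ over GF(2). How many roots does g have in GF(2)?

Evaluate at each of the 2 elements of GF(2):
g(0) = 0 → root; g(1) = 1.
Roots: {0}.

1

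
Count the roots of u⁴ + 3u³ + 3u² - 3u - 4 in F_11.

4

Write P(u) = u⁴ + 3u³ + 3u² - 3u - 4.
Evaluate at each of the 11 elements of F_11:
P(0) = 7; P(1) = 0 → root; P(2) = 9; P(3) = 0 → root; P(4) = 7; P(5) = 0 → root; P(6) = 6; P(7) = 10; P(8) = 10; P(9) = 6; P(10) = 0 → root.
Roots: {1, 3, 5, 10}.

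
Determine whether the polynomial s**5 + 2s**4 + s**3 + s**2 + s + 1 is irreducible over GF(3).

Write m(s) = s**5 + 2s**4 + s**3 + s**2 + s + 1.
Check for roots in GF(3): m(0) = 1; m(1) = 1; m(2) = 1.
No roots, so no linear factors.
Monic irreducibles of degree 2 over GF(3): s**2 + 1, s**2 + s + 2, s**2 + 2s + 2.
None of them divide m (all give nonzero remainder).
No irreducible factor of degree ≤ 2 exists, so m is irreducible over GF(3).

Yes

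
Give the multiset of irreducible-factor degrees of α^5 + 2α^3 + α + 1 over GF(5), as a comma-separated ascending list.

Write h(α) = α^5 + 2α^3 + α + 1.
Roots in GF(5): h(0) = 1; h(1) = 0 → root; h(2) = 1; h(3) = 1; h(4) = 2.
Linear factors from roots: (α - 1).
Complete factorization: h(α) = (α - 1)·(α^2 + 2α - 1)·(α^2 - α + 1).
Factor degrees with multiplicity: 1 + 2 + 2 = 5.

1, 2, 2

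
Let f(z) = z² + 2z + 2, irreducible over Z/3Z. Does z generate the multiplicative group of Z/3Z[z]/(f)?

|GF(3^2)^×| = 3^2 − 1 = 8. Prime factorization: 8 = 2^3.
f is primitive ⇔ z has order 8 in GF(3)[z]/(f), i.e. z^(8/q) ≠ 1 for each prime q | 8.
z^(4) mod f = 2.
None equal 1, so z has full order 8; f is primitive.

Yes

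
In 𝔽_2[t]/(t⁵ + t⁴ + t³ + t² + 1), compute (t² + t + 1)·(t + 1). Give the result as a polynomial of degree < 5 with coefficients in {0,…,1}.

t^3 + 1

Multiply in 𝔽_2[t]: (t² + t + 1)·(t + 1) = t³ + 1.
Reduced: t³ + 1.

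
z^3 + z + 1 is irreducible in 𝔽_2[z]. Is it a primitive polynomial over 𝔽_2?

Yes

Write f(z) = z^3 + z + 1.
|GF(2^3)^×| = 2^3 − 1 = 7. Prime factorization: 7 = 7.
f is primitive ⇔ z has order 7 in GF(2)[z]/(f), i.e. z^(7/q) ≠ 1 for each prime q | 7.
z^(1) mod f = z.
None equal 1, so z has full order 7; f is primitive.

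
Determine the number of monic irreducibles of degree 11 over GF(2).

186

Gauss's count: N_{2}(11) = (1/11) Σ_{d|11} μ(11/d)·2^d.
Divisors of 11: 1, 11; μ(11/d) for each: -1, 1.
Σ = − 2^1 + 2^11 = 2046.
N = 2046/11 = 186.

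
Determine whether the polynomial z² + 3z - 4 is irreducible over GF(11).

Write h(z) = z² + 3z - 4.
Check each element of GF(11) for a root: h(0)=7, h(1)=0, h(2)=6, h(3)=3, h(4)=2, h(5)=3, h(6)=6, h(7)=0, h(8)=7, h(9)=5, h(10)=5.
h(1) = 0, so (z − 1) divides h(z); h is reducible.

No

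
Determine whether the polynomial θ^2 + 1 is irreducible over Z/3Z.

Yes

Write m(θ) = θ^2 + 1.
Check for roots in Z/3Z: m(0) = 1; m(1) = 2; m(2) = 2.
No roots. A degree-2 polynomial over a field with no linear factor is irreducible.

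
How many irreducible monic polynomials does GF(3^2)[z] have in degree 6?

88440

Gauss's count: N_{9}(6) = (1/6) Σ_{d|6} μ(6/d)·9^d.
Divisors of 6: 1, 2, 3, 6; μ(6/d) for each: 1, -1, -1, 1.
Σ = 9^1 − 9^2 − 9^3 + 9^6 = 530640.
N = 530640/6 = 88440.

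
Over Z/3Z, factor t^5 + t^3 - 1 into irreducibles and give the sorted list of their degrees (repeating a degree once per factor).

1, 4

Write f(t) = t^5 + t^3 - 1.
Roots in Z/3Z: f(0) = 2; f(1) = 1; f(2) = 0 → root.
Linear factors from roots: (t + 1).
Complete factorization: f(t) = (t + 1)·(t^4 - t^3 - t^2 + t - 1).
Factor degrees with multiplicity: 1 + 4 = 5.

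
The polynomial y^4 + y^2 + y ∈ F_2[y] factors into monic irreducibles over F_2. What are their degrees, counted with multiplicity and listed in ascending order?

Write h(y) = y^4 + y^2 + y.
Roots in F_2: h(0) = 0 → root; h(1) = 1.
Linear factors from roots: (y).
Complete factorization: h(y) = (y)·(y^3 + y + 1).
Factor degrees with multiplicity: 1 + 3 = 4.

1, 3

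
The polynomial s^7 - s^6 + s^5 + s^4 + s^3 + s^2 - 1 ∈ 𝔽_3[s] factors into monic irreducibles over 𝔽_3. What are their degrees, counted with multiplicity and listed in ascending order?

1, 1, 1, 1, 1, 2

Write g(s) = s^7 - s^6 + s^5 + s^4 + s^3 + s^2 - 1.
Roots in 𝔽_3: g(0) = 2; g(1) = 0 → root; g(2) = 0 → root.
Linear factors from roots: (s - 1), (s + 1).
Complete factorization: g(s) = (s - 1)^2·(s + 1)^3·(s^2 + s - 1).
Factor degrees with multiplicity: 1 + 1 + 1 + 1 + 1 + 2 = 7.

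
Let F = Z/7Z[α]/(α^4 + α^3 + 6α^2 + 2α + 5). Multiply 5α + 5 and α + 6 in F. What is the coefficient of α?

Multiply in Z/7Z[α]: (5α + 5)·(α + 6) = 5α^2 + 2.
Reduced: 5α^2 + 2.

0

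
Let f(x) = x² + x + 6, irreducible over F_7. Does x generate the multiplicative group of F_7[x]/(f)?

No

|GF(7^2)^×| = 7^2 − 1 = 48. Prime factorization: 48 = 2^4·3.
f is primitive ⇔ x has order 48 in GF(7)[x]/(f), i.e. x^(48/q) ≠ 1 for each prime q | 48.
x^(24) mod f = 6.
x^(16) mod f = 1
Since x^(16) = 1, the order of x divides 16 < 48; not primitive.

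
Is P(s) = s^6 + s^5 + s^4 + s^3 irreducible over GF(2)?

No

Check for roots in GF(2): P(0) = 0 → root; P(1) = 0 → root.
P(0) = 0, so (s) divides P(s); P is reducible.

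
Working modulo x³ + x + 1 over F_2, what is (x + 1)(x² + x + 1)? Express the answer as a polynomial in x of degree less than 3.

x

Multiply in F_2[x]: (x + 1)·(x² + x + 1) = x³ + 1.
Reduce using x³ ≡ x + 1 (mod x³ + x + 1).
Reduced: x.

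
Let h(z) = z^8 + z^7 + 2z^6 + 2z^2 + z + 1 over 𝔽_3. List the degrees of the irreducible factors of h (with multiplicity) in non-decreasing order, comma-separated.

8

Roots in 𝔽_3: h(0) = 1; h(1) = 2; h(2) = 1.
Complete factorization: h(z) = (z^8 + z^7 + 2z^6 + 2z^2 + z + 1).
Factor degrees with multiplicity: 8 = 8.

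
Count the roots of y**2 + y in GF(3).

Write f(y) = y**2 + y.
Evaluate at each of the 3 elements of GF(3):
f(0) = 0 → root; f(1) = 2; f(2) = 0 → root.
Roots: {0, 2}.

2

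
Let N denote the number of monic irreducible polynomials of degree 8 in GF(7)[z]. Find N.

720300

The number of monic irreducibles of degree 8 over GF(7) is (1/8)·Σ_{d∣8} μ(8/d) 7^d.
Divisors of 8: 1, 2, 4, 8; μ(8/d) for each: 0, 0, -1, 1.
Σ = − 7^4 + 7^8 = 5762400.
N = 5762400/8 = 720300.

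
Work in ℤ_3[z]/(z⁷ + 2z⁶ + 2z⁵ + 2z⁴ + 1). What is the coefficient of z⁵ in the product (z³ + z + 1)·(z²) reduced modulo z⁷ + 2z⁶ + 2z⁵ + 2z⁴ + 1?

1

Multiply in ℤ_3[z]: (z³ + z + 1)·(z²) = z⁵ + z³ + z².
Reduced: z⁵ + z³ + z².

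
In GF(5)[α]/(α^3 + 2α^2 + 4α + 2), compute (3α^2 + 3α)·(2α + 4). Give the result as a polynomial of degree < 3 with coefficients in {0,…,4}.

α^2 + 3α + 3

Multiply in GF(5)[α]: (3α^2 + 3α)·(2α + 4) = α^3 + 3α^2 + 2α.
Reduce using α^3 ≡ 3α^2 + α + 3 (mod α^3 + 2α^2 + 4α + 2).
Reduced: α^2 + 3α + 3.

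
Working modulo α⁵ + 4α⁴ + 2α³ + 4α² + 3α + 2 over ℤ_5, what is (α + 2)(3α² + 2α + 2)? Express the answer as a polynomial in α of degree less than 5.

3α^3 + 3α^2 + α + 4

Multiply in ℤ_5[α]: (α + 2)·(3α² + 2α + 2) = 3α³ + 3α² + α + 4.
Reduced: 3α³ + 3α² + α + 4.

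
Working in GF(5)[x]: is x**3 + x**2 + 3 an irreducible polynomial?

No

Write g(x) = x**3 + x**2 + 3.
Check for roots in GF(5): g(0) = 3; g(1) = 0 → root; g(2) = 0 → root; g(3) = 4; g(4) = 3.
g(1) = 0, so (x − 1) divides g(x); g is reducible.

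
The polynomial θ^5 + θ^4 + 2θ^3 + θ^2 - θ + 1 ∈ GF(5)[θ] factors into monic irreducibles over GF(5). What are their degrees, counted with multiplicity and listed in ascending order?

1, 1, 3

Write h(θ) = θ^5 + θ^4 + 2θ^3 + θ^2 - θ + 1.
Roots in GF(5): h(0) = 1; h(1) = 0 → root; h(2) = 2; h(3) = 0 → root; h(4) = 1.
Linear factors from roots: (θ - 1), (θ + 2).
Complete factorization: h(θ) = (θ + 2)·(θ - 1)·(θ^3 - θ + 2).
Factor degrees with multiplicity: 1 + 1 + 3 = 5.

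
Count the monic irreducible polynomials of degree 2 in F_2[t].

1

Gauss's count: N_{2}(2) = (1/2) Σ_{d|2} μ(2/d)·2^d.
Divisors of 2: 1, 2; μ(2/d) for each: -1, 1.
Σ = − 2^1 + 2^2 = 2.
N = 2/2 = 1.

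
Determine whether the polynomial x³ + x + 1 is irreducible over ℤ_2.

Write h(x) = x³ + x + 1.
Check for roots in ℤ_2: h(0) = 1; h(1) = 1.
No roots. A degree-3 polynomial over a field with no linear factor is irreducible.

Yes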